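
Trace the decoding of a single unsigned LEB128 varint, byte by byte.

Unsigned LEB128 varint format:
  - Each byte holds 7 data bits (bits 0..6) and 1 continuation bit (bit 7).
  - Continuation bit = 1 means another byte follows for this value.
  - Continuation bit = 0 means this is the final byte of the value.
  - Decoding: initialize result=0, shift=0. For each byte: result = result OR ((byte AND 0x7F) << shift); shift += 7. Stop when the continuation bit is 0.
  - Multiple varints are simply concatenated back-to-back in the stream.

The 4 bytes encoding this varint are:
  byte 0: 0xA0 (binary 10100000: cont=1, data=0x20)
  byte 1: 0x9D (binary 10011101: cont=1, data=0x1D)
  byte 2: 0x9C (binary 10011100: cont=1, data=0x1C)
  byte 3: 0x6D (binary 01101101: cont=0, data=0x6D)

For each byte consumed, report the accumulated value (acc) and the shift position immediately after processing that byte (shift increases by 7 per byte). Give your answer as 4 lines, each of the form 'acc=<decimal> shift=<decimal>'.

Answer: acc=32 shift=7
acc=3744 shift=14
acc=462496 shift=21
acc=229052064 shift=28

Derivation:
byte 0=0xA0: payload=0x20=32, contrib = 32<<0 = 32; acc -> 32, shift -> 7
byte 1=0x9D: payload=0x1D=29, contrib = 29<<7 = 3712; acc -> 3744, shift -> 14
byte 2=0x9C: payload=0x1C=28, contrib = 28<<14 = 458752; acc -> 462496, shift -> 21
byte 3=0x6D: payload=0x6D=109, contrib = 109<<21 = 228589568; acc -> 229052064, shift -> 28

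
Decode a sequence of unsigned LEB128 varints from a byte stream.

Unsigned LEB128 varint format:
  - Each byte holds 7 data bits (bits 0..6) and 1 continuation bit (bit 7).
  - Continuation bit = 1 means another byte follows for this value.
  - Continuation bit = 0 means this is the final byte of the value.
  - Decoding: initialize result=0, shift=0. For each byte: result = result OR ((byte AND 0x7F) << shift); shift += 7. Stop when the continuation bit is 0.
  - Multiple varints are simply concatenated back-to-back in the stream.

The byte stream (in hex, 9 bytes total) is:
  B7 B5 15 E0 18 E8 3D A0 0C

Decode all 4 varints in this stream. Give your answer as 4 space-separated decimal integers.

  byte[0]=0xB7 cont=1 payload=0x37=55: acc |= 55<<0 -> acc=55 shift=7
  byte[1]=0xB5 cont=1 payload=0x35=53: acc |= 53<<7 -> acc=6839 shift=14
  byte[2]=0x15 cont=0 payload=0x15=21: acc |= 21<<14 -> acc=350903 shift=21 [end]
Varint 1: bytes[0:3] = B7 B5 15 -> value 350903 (3 byte(s))
  byte[3]=0xE0 cont=1 payload=0x60=96: acc |= 96<<0 -> acc=96 shift=7
  byte[4]=0x18 cont=0 payload=0x18=24: acc |= 24<<7 -> acc=3168 shift=14 [end]
Varint 2: bytes[3:5] = E0 18 -> value 3168 (2 byte(s))
  byte[5]=0xE8 cont=1 payload=0x68=104: acc |= 104<<0 -> acc=104 shift=7
  byte[6]=0x3D cont=0 payload=0x3D=61: acc |= 61<<7 -> acc=7912 shift=14 [end]
Varint 3: bytes[5:7] = E8 3D -> value 7912 (2 byte(s))
  byte[7]=0xA0 cont=1 payload=0x20=32: acc |= 32<<0 -> acc=32 shift=7
  byte[8]=0x0C cont=0 payload=0x0C=12: acc |= 12<<7 -> acc=1568 shift=14 [end]
Varint 4: bytes[7:9] = A0 0C -> value 1568 (2 byte(s))

Answer: 350903 3168 7912 1568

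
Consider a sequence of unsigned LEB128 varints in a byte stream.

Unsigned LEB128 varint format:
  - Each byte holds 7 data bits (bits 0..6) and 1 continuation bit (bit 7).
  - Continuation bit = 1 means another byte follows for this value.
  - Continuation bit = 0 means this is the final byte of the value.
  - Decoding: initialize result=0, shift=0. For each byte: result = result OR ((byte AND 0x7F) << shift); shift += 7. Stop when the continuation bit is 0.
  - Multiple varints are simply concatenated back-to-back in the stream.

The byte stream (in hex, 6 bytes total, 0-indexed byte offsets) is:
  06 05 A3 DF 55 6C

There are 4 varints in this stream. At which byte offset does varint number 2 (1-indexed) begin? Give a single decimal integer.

  byte[0]=0x06 cont=0 payload=0x06=6: acc |= 6<<0 -> acc=6 shift=7 [end]
Varint 1: bytes[0:1] = 06 -> value 6 (1 byte(s))
  byte[1]=0x05 cont=0 payload=0x05=5: acc |= 5<<0 -> acc=5 shift=7 [end]
Varint 2: bytes[1:2] = 05 -> value 5 (1 byte(s))
  byte[2]=0xA3 cont=1 payload=0x23=35: acc |= 35<<0 -> acc=35 shift=7
  byte[3]=0xDF cont=1 payload=0x5F=95: acc |= 95<<7 -> acc=12195 shift=14
  byte[4]=0x55 cont=0 payload=0x55=85: acc |= 85<<14 -> acc=1404835 shift=21 [end]
Varint 3: bytes[2:5] = A3 DF 55 -> value 1404835 (3 byte(s))
  byte[5]=0x6C cont=0 payload=0x6C=108: acc |= 108<<0 -> acc=108 shift=7 [end]
Varint 4: bytes[5:6] = 6C -> value 108 (1 byte(s))

Answer: 1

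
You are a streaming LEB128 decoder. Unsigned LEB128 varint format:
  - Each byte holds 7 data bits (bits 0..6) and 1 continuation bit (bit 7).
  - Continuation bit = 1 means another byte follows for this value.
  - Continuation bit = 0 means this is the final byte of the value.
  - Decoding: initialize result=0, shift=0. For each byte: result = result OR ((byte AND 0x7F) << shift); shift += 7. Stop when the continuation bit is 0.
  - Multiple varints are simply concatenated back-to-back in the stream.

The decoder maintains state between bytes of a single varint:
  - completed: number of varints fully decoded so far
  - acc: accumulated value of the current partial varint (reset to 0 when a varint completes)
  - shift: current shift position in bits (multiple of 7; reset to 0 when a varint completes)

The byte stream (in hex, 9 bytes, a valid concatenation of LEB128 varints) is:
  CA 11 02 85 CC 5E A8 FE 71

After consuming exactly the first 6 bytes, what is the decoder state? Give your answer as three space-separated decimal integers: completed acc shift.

byte[0]=0xCA cont=1 payload=0x4A: acc |= 74<<0 -> completed=0 acc=74 shift=7
byte[1]=0x11 cont=0 payload=0x11: varint #1 complete (value=2250); reset -> completed=1 acc=0 shift=0
byte[2]=0x02 cont=0 payload=0x02: varint #2 complete (value=2); reset -> completed=2 acc=0 shift=0
byte[3]=0x85 cont=1 payload=0x05: acc |= 5<<0 -> completed=2 acc=5 shift=7
byte[4]=0xCC cont=1 payload=0x4C: acc |= 76<<7 -> completed=2 acc=9733 shift=14
byte[5]=0x5E cont=0 payload=0x5E: varint #3 complete (value=1549829); reset -> completed=3 acc=0 shift=0

Answer: 3 0 0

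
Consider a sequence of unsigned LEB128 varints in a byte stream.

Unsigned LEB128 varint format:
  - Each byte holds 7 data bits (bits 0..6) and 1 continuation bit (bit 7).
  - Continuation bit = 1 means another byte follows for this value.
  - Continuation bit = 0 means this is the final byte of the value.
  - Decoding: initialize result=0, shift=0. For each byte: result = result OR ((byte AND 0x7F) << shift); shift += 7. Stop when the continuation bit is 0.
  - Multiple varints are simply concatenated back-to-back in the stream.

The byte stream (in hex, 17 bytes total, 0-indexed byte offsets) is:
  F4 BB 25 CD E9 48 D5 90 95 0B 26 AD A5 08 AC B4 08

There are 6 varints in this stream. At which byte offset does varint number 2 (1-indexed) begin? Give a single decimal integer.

  byte[0]=0xF4 cont=1 payload=0x74=116: acc |= 116<<0 -> acc=116 shift=7
  byte[1]=0xBB cont=1 payload=0x3B=59: acc |= 59<<7 -> acc=7668 shift=14
  byte[2]=0x25 cont=0 payload=0x25=37: acc |= 37<<14 -> acc=613876 shift=21 [end]
Varint 1: bytes[0:3] = F4 BB 25 -> value 613876 (3 byte(s))
  byte[3]=0xCD cont=1 payload=0x4D=77: acc |= 77<<0 -> acc=77 shift=7
  byte[4]=0xE9 cont=1 payload=0x69=105: acc |= 105<<7 -> acc=13517 shift=14
  byte[5]=0x48 cont=0 payload=0x48=72: acc |= 72<<14 -> acc=1193165 shift=21 [end]
Varint 2: bytes[3:6] = CD E9 48 -> value 1193165 (3 byte(s))
  byte[6]=0xD5 cont=1 payload=0x55=85: acc |= 85<<0 -> acc=85 shift=7
  byte[7]=0x90 cont=1 payload=0x10=16: acc |= 16<<7 -> acc=2133 shift=14
  byte[8]=0x95 cont=1 payload=0x15=21: acc |= 21<<14 -> acc=346197 shift=21
  byte[9]=0x0B cont=0 payload=0x0B=11: acc |= 11<<21 -> acc=23414869 shift=28 [end]
Varint 3: bytes[6:10] = D5 90 95 0B -> value 23414869 (4 byte(s))
  byte[10]=0x26 cont=0 payload=0x26=38: acc |= 38<<0 -> acc=38 shift=7 [end]
Varint 4: bytes[10:11] = 26 -> value 38 (1 byte(s))
  byte[11]=0xAD cont=1 payload=0x2D=45: acc |= 45<<0 -> acc=45 shift=7
  byte[12]=0xA5 cont=1 payload=0x25=37: acc |= 37<<7 -> acc=4781 shift=14
  byte[13]=0x08 cont=0 payload=0x08=8: acc |= 8<<14 -> acc=135853 shift=21 [end]
Varint 5: bytes[11:14] = AD A5 08 -> value 135853 (3 byte(s))
  byte[14]=0xAC cont=1 payload=0x2C=44: acc |= 44<<0 -> acc=44 shift=7
  byte[15]=0xB4 cont=1 payload=0x34=52: acc |= 52<<7 -> acc=6700 shift=14
  byte[16]=0x08 cont=0 payload=0x08=8: acc |= 8<<14 -> acc=137772 shift=21 [end]
Varint 6: bytes[14:17] = AC B4 08 -> value 137772 (3 byte(s))

Answer: 3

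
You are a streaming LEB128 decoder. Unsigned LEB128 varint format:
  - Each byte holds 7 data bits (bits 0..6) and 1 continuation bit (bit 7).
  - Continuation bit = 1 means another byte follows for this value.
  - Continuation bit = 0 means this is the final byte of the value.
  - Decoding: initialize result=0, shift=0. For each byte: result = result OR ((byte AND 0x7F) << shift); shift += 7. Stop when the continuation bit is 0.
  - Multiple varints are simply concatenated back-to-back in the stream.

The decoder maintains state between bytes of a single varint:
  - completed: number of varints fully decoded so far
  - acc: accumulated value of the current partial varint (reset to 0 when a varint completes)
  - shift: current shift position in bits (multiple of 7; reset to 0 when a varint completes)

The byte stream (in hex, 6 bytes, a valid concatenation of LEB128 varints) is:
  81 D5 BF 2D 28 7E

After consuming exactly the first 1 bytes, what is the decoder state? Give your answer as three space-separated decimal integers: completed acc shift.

Answer: 0 1 7

Derivation:
byte[0]=0x81 cont=1 payload=0x01: acc |= 1<<0 -> completed=0 acc=1 shift=7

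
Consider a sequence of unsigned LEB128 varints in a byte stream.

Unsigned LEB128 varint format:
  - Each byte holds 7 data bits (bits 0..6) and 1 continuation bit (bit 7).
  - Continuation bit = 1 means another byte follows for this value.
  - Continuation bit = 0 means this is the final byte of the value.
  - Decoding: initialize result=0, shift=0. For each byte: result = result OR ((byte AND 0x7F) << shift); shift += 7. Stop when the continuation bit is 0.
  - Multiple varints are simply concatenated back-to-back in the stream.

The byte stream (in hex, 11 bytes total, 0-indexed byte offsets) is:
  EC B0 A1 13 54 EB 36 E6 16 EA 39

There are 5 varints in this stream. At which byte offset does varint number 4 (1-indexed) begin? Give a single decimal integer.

Answer: 7

Derivation:
  byte[0]=0xEC cont=1 payload=0x6C=108: acc |= 108<<0 -> acc=108 shift=7
  byte[1]=0xB0 cont=1 payload=0x30=48: acc |= 48<<7 -> acc=6252 shift=14
  byte[2]=0xA1 cont=1 payload=0x21=33: acc |= 33<<14 -> acc=546924 shift=21
  byte[3]=0x13 cont=0 payload=0x13=19: acc |= 19<<21 -> acc=40392812 shift=28 [end]
Varint 1: bytes[0:4] = EC B0 A1 13 -> value 40392812 (4 byte(s))
  byte[4]=0x54 cont=0 payload=0x54=84: acc |= 84<<0 -> acc=84 shift=7 [end]
Varint 2: bytes[4:5] = 54 -> value 84 (1 byte(s))
  byte[5]=0xEB cont=1 payload=0x6B=107: acc |= 107<<0 -> acc=107 shift=7
  byte[6]=0x36 cont=0 payload=0x36=54: acc |= 54<<7 -> acc=7019 shift=14 [end]
Varint 3: bytes[5:7] = EB 36 -> value 7019 (2 byte(s))
  byte[7]=0xE6 cont=1 payload=0x66=102: acc |= 102<<0 -> acc=102 shift=7
  byte[8]=0x16 cont=0 payload=0x16=22: acc |= 22<<7 -> acc=2918 shift=14 [end]
Varint 4: bytes[7:9] = E6 16 -> value 2918 (2 byte(s))
  byte[9]=0xEA cont=1 payload=0x6A=106: acc |= 106<<0 -> acc=106 shift=7
  byte[10]=0x39 cont=0 payload=0x39=57: acc |= 57<<7 -> acc=7402 shift=14 [end]
Varint 5: bytes[9:11] = EA 39 -> value 7402 (2 byte(s))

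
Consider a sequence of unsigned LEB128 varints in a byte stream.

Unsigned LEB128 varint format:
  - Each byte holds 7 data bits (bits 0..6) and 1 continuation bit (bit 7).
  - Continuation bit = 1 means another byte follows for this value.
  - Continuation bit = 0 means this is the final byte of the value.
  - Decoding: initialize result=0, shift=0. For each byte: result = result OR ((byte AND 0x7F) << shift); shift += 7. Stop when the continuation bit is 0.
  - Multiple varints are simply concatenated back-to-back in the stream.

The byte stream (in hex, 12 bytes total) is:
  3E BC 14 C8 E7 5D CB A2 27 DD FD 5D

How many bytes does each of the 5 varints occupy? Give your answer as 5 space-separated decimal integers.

  byte[0]=0x3E cont=0 payload=0x3E=62: acc |= 62<<0 -> acc=62 shift=7 [end]
Varint 1: bytes[0:1] = 3E -> value 62 (1 byte(s))
  byte[1]=0xBC cont=1 payload=0x3C=60: acc |= 60<<0 -> acc=60 shift=7
  byte[2]=0x14 cont=0 payload=0x14=20: acc |= 20<<7 -> acc=2620 shift=14 [end]
Varint 2: bytes[1:3] = BC 14 -> value 2620 (2 byte(s))
  byte[3]=0xC8 cont=1 payload=0x48=72: acc |= 72<<0 -> acc=72 shift=7
  byte[4]=0xE7 cont=1 payload=0x67=103: acc |= 103<<7 -> acc=13256 shift=14
  byte[5]=0x5D cont=0 payload=0x5D=93: acc |= 93<<14 -> acc=1536968 shift=21 [end]
Varint 3: bytes[3:6] = C8 E7 5D -> value 1536968 (3 byte(s))
  byte[6]=0xCB cont=1 payload=0x4B=75: acc |= 75<<0 -> acc=75 shift=7
  byte[7]=0xA2 cont=1 payload=0x22=34: acc |= 34<<7 -> acc=4427 shift=14
  byte[8]=0x27 cont=0 payload=0x27=39: acc |= 39<<14 -> acc=643403 shift=21 [end]
Varint 4: bytes[6:9] = CB A2 27 -> value 643403 (3 byte(s))
  byte[9]=0xDD cont=1 payload=0x5D=93: acc |= 93<<0 -> acc=93 shift=7
  byte[10]=0xFD cont=1 payload=0x7D=125: acc |= 125<<7 -> acc=16093 shift=14
  byte[11]=0x5D cont=0 payload=0x5D=93: acc |= 93<<14 -> acc=1539805 shift=21 [end]
Varint 5: bytes[9:12] = DD FD 5D -> value 1539805 (3 byte(s))

Answer: 1 2 3 3 3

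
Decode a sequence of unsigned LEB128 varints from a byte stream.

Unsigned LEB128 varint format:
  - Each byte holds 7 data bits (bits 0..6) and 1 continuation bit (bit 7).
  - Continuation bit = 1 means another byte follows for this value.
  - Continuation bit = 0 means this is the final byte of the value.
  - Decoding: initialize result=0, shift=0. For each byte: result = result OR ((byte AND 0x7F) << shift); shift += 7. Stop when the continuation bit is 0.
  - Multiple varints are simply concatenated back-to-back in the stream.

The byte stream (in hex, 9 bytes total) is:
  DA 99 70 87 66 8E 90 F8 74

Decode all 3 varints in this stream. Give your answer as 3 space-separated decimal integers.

  byte[0]=0xDA cont=1 payload=0x5A=90: acc |= 90<<0 -> acc=90 shift=7
  byte[1]=0x99 cont=1 payload=0x19=25: acc |= 25<<7 -> acc=3290 shift=14
  byte[2]=0x70 cont=0 payload=0x70=112: acc |= 112<<14 -> acc=1838298 shift=21 [end]
Varint 1: bytes[0:3] = DA 99 70 -> value 1838298 (3 byte(s))
  byte[3]=0x87 cont=1 payload=0x07=7: acc |= 7<<0 -> acc=7 shift=7
  byte[4]=0x66 cont=0 payload=0x66=102: acc |= 102<<7 -> acc=13063 shift=14 [end]
Varint 2: bytes[3:5] = 87 66 -> value 13063 (2 byte(s))
  byte[5]=0x8E cont=1 payload=0x0E=14: acc |= 14<<0 -> acc=14 shift=7
  byte[6]=0x90 cont=1 payload=0x10=16: acc |= 16<<7 -> acc=2062 shift=14
  byte[7]=0xF8 cont=1 payload=0x78=120: acc |= 120<<14 -> acc=1968142 shift=21
  byte[8]=0x74 cont=0 payload=0x74=116: acc |= 116<<21 -> acc=245237774 shift=28 [end]
Varint 3: bytes[5:9] = 8E 90 F8 74 -> value 245237774 (4 byte(s))

Answer: 1838298 13063 245237774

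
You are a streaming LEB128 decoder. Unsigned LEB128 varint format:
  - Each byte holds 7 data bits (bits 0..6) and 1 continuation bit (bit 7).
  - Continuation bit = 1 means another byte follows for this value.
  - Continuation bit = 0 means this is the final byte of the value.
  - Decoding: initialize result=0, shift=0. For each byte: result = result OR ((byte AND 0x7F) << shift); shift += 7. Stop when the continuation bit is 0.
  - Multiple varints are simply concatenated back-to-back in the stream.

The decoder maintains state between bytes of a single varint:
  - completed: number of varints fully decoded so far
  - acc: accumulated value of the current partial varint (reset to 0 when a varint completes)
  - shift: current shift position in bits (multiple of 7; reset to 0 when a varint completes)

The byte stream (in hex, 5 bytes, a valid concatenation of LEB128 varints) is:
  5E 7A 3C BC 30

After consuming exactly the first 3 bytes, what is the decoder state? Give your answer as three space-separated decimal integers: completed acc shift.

Answer: 3 0 0

Derivation:
byte[0]=0x5E cont=0 payload=0x5E: varint #1 complete (value=94); reset -> completed=1 acc=0 shift=0
byte[1]=0x7A cont=0 payload=0x7A: varint #2 complete (value=122); reset -> completed=2 acc=0 shift=0
byte[2]=0x3C cont=0 payload=0x3C: varint #3 complete (value=60); reset -> completed=3 acc=0 shift=0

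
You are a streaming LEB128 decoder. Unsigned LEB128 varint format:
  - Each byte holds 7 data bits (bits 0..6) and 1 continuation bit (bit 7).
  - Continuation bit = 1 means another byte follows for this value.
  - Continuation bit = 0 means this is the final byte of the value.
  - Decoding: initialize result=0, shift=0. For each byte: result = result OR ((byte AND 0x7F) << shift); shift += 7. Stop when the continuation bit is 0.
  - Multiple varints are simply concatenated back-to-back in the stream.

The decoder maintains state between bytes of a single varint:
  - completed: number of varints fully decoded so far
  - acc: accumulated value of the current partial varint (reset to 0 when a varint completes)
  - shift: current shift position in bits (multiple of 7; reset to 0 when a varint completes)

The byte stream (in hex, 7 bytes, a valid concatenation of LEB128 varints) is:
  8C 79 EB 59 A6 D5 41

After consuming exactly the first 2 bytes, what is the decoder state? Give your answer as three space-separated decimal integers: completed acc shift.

Answer: 1 0 0

Derivation:
byte[0]=0x8C cont=1 payload=0x0C: acc |= 12<<0 -> completed=0 acc=12 shift=7
byte[1]=0x79 cont=0 payload=0x79: varint #1 complete (value=15500); reset -> completed=1 acc=0 shift=0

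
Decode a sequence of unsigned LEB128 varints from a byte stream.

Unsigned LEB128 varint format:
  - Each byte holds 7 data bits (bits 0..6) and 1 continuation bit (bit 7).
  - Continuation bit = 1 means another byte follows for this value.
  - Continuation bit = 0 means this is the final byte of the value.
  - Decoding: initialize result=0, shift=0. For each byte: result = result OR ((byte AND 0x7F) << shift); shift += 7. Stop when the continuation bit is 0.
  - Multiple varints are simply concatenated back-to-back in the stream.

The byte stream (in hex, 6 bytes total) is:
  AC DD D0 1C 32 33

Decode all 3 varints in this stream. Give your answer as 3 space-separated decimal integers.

  byte[0]=0xAC cont=1 payload=0x2C=44: acc |= 44<<0 -> acc=44 shift=7
  byte[1]=0xDD cont=1 payload=0x5D=93: acc |= 93<<7 -> acc=11948 shift=14
  byte[2]=0xD0 cont=1 payload=0x50=80: acc |= 80<<14 -> acc=1322668 shift=21
  byte[3]=0x1C cont=0 payload=0x1C=28: acc |= 28<<21 -> acc=60042924 shift=28 [end]
Varint 1: bytes[0:4] = AC DD D0 1C -> value 60042924 (4 byte(s))
  byte[4]=0x32 cont=0 payload=0x32=50: acc |= 50<<0 -> acc=50 shift=7 [end]
Varint 2: bytes[4:5] = 32 -> value 50 (1 byte(s))
  byte[5]=0x33 cont=0 payload=0x33=51: acc |= 51<<0 -> acc=51 shift=7 [end]
Varint 3: bytes[5:6] = 33 -> value 51 (1 byte(s))

Answer: 60042924 50 51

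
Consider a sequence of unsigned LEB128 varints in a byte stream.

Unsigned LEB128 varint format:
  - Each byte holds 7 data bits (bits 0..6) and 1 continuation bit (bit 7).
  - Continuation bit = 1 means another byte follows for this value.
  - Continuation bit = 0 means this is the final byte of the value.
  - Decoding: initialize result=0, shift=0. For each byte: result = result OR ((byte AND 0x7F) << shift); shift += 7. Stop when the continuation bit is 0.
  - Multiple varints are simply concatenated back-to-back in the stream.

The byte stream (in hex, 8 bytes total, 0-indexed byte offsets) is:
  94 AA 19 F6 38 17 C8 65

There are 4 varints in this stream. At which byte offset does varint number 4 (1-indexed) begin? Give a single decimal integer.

  byte[0]=0x94 cont=1 payload=0x14=20: acc |= 20<<0 -> acc=20 shift=7
  byte[1]=0xAA cont=1 payload=0x2A=42: acc |= 42<<7 -> acc=5396 shift=14
  byte[2]=0x19 cont=0 payload=0x19=25: acc |= 25<<14 -> acc=414996 shift=21 [end]
Varint 1: bytes[0:3] = 94 AA 19 -> value 414996 (3 byte(s))
  byte[3]=0xF6 cont=1 payload=0x76=118: acc |= 118<<0 -> acc=118 shift=7
  byte[4]=0x38 cont=0 payload=0x38=56: acc |= 56<<7 -> acc=7286 shift=14 [end]
Varint 2: bytes[3:5] = F6 38 -> value 7286 (2 byte(s))
  byte[5]=0x17 cont=0 payload=0x17=23: acc |= 23<<0 -> acc=23 shift=7 [end]
Varint 3: bytes[5:6] = 17 -> value 23 (1 byte(s))
  byte[6]=0xC8 cont=1 payload=0x48=72: acc |= 72<<0 -> acc=72 shift=7
  byte[7]=0x65 cont=0 payload=0x65=101: acc |= 101<<7 -> acc=13000 shift=14 [end]
Varint 4: bytes[6:8] = C8 65 -> value 13000 (2 byte(s))

Answer: 6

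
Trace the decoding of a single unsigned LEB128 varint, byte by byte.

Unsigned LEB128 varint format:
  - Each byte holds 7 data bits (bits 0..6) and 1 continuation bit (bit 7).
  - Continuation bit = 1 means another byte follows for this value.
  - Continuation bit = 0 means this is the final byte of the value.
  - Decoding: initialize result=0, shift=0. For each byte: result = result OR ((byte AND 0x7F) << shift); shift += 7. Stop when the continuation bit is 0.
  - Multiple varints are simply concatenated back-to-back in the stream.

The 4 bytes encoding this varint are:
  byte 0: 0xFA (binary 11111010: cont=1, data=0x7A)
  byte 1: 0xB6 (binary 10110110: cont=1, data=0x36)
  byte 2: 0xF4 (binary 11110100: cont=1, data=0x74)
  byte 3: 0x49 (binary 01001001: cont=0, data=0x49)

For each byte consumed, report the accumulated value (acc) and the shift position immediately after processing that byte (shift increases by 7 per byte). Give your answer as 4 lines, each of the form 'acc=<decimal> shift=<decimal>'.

Answer: acc=122 shift=7
acc=7034 shift=14
acc=1907578 shift=21
acc=154999674 shift=28

Derivation:
byte 0=0xFA: payload=0x7A=122, contrib = 122<<0 = 122; acc -> 122, shift -> 7
byte 1=0xB6: payload=0x36=54, contrib = 54<<7 = 6912; acc -> 7034, shift -> 14
byte 2=0xF4: payload=0x74=116, contrib = 116<<14 = 1900544; acc -> 1907578, shift -> 21
byte 3=0x49: payload=0x49=73, contrib = 73<<21 = 153092096; acc -> 154999674, shift -> 28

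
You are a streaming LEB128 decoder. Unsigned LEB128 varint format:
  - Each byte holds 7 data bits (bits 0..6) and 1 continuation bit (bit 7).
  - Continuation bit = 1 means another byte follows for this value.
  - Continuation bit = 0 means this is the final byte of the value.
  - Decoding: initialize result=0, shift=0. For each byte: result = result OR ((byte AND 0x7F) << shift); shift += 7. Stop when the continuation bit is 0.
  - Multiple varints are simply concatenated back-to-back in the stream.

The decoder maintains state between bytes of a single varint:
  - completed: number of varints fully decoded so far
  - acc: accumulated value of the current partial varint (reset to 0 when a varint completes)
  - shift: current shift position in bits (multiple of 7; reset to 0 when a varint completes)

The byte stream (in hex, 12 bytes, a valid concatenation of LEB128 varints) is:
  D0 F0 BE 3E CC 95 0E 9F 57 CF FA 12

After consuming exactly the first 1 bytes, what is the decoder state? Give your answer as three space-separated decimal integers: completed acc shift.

byte[0]=0xD0 cont=1 payload=0x50: acc |= 80<<0 -> completed=0 acc=80 shift=7

Answer: 0 80 7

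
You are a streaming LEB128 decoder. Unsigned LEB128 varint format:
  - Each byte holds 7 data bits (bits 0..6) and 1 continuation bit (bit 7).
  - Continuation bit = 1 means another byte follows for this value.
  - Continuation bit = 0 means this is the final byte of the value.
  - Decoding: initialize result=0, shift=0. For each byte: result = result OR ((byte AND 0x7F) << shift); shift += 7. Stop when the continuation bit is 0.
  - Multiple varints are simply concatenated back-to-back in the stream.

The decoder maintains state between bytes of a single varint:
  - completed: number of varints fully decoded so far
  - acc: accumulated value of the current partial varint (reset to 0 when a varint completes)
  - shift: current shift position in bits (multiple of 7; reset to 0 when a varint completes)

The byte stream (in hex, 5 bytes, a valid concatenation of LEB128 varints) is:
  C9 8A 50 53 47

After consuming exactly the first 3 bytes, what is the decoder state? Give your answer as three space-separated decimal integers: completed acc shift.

Answer: 1 0 0

Derivation:
byte[0]=0xC9 cont=1 payload=0x49: acc |= 73<<0 -> completed=0 acc=73 shift=7
byte[1]=0x8A cont=1 payload=0x0A: acc |= 10<<7 -> completed=0 acc=1353 shift=14
byte[2]=0x50 cont=0 payload=0x50: varint #1 complete (value=1312073); reset -> completed=1 acc=0 shift=0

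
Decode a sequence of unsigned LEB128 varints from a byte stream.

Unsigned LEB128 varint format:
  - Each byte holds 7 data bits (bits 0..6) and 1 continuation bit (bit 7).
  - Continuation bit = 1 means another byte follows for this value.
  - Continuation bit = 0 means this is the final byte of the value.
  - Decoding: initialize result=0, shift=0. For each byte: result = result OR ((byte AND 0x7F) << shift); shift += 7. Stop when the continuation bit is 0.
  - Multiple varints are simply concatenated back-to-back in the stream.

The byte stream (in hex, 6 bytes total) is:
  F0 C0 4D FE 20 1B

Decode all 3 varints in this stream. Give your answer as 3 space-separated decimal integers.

Answer: 1269872 4222 27

Derivation:
  byte[0]=0xF0 cont=1 payload=0x70=112: acc |= 112<<0 -> acc=112 shift=7
  byte[1]=0xC0 cont=1 payload=0x40=64: acc |= 64<<7 -> acc=8304 shift=14
  byte[2]=0x4D cont=0 payload=0x4D=77: acc |= 77<<14 -> acc=1269872 shift=21 [end]
Varint 1: bytes[0:3] = F0 C0 4D -> value 1269872 (3 byte(s))
  byte[3]=0xFE cont=1 payload=0x7E=126: acc |= 126<<0 -> acc=126 shift=7
  byte[4]=0x20 cont=0 payload=0x20=32: acc |= 32<<7 -> acc=4222 shift=14 [end]
Varint 2: bytes[3:5] = FE 20 -> value 4222 (2 byte(s))
  byte[5]=0x1B cont=0 payload=0x1B=27: acc |= 27<<0 -> acc=27 shift=7 [end]
Varint 3: bytes[5:6] = 1B -> value 27 (1 byte(s))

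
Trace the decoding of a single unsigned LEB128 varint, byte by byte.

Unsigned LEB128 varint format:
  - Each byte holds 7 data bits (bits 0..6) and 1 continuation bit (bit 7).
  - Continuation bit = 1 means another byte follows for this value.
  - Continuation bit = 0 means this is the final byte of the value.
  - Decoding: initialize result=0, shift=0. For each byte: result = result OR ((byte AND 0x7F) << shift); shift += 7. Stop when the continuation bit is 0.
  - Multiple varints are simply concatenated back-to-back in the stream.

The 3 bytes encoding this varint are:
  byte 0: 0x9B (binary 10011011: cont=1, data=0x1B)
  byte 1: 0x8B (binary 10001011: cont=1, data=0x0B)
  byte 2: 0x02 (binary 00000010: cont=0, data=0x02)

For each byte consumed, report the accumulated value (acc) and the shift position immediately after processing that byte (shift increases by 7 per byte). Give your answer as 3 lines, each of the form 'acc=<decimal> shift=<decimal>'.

byte 0=0x9B: payload=0x1B=27, contrib = 27<<0 = 27; acc -> 27, shift -> 7
byte 1=0x8B: payload=0x0B=11, contrib = 11<<7 = 1408; acc -> 1435, shift -> 14
byte 2=0x02: payload=0x02=2, contrib = 2<<14 = 32768; acc -> 34203, shift -> 21

Answer: acc=27 shift=7
acc=1435 shift=14
acc=34203 shift=21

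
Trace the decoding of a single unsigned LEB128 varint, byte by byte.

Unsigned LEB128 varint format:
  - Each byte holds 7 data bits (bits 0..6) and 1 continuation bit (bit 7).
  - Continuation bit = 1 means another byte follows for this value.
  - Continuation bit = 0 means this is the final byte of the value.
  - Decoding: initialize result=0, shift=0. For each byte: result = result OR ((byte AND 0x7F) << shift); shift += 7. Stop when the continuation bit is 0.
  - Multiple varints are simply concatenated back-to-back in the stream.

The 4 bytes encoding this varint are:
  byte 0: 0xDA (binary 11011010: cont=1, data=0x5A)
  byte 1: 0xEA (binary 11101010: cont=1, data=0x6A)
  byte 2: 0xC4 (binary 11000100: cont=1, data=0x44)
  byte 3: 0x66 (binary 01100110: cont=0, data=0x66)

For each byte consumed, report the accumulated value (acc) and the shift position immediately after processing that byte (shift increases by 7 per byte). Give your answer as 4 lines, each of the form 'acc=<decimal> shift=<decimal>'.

Answer: acc=90 shift=7
acc=13658 shift=14
acc=1127770 shift=21
acc=215037274 shift=28

Derivation:
byte 0=0xDA: payload=0x5A=90, contrib = 90<<0 = 90; acc -> 90, shift -> 7
byte 1=0xEA: payload=0x6A=106, contrib = 106<<7 = 13568; acc -> 13658, shift -> 14
byte 2=0xC4: payload=0x44=68, contrib = 68<<14 = 1114112; acc -> 1127770, shift -> 21
byte 3=0x66: payload=0x66=102, contrib = 102<<21 = 213909504; acc -> 215037274, shift -> 28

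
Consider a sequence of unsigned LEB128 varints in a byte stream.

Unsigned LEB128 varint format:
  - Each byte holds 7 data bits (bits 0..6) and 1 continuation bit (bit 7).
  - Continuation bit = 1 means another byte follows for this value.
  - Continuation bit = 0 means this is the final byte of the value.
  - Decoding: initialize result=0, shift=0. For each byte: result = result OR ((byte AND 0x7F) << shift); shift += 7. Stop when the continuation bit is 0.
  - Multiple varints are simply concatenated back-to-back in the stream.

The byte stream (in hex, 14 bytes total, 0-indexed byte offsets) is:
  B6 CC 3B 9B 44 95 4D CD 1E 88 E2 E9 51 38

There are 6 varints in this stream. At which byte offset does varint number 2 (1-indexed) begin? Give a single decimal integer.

  byte[0]=0xB6 cont=1 payload=0x36=54: acc |= 54<<0 -> acc=54 shift=7
  byte[1]=0xCC cont=1 payload=0x4C=76: acc |= 76<<7 -> acc=9782 shift=14
  byte[2]=0x3B cont=0 payload=0x3B=59: acc |= 59<<14 -> acc=976438 shift=21 [end]
Varint 1: bytes[0:3] = B6 CC 3B -> value 976438 (3 byte(s))
  byte[3]=0x9B cont=1 payload=0x1B=27: acc |= 27<<0 -> acc=27 shift=7
  byte[4]=0x44 cont=0 payload=0x44=68: acc |= 68<<7 -> acc=8731 shift=14 [end]
Varint 2: bytes[3:5] = 9B 44 -> value 8731 (2 byte(s))
  byte[5]=0x95 cont=1 payload=0x15=21: acc |= 21<<0 -> acc=21 shift=7
  byte[6]=0x4D cont=0 payload=0x4D=77: acc |= 77<<7 -> acc=9877 shift=14 [end]
Varint 3: bytes[5:7] = 95 4D -> value 9877 (2 byte(s))
  byte[7]=0xCD cont=1 payload=0x4D=77: acc |= 77<<0 -> acc=77 shift=7
  byte[8]=0x1E cont=0 payload=0x1E=30: acc |= 30<<7 -> acc=3917 shift=14 [end]
Varint 4: bytes[7:9] = CD 1E -> value 3917 (2 byte(s))
  byte[9]=0x88 cont=1 payload=0x08=8: acc |= 8<<0 -> acc=8 shift=7
  byte[10]=0xE2 cont=1 payload=0x62=98: acc |= 98<<7 -> acc=12552 shift=14
  byte[11]=0xE9 cont=1 payload=0x69=105: acc |= 105<<14 -> acc=1732872 shift=21
  byte[12]=0x51 cont=0 payload=0x51=81: acc |= 81<<21 -> acc=171602184 shift=28 [end]
Varint 5: bytes[9:13] = 88 E2 E9 51 -> value 171602184 (4 byte(s))
  byte[13]=0x38 cont=0 payload=0x38=56: acc |= 56<<0 -> acc=56 shift=7 [end]
Varint 6: bytes[13:14] = 38 -> value 56 (1 byte(s))

Answer: 3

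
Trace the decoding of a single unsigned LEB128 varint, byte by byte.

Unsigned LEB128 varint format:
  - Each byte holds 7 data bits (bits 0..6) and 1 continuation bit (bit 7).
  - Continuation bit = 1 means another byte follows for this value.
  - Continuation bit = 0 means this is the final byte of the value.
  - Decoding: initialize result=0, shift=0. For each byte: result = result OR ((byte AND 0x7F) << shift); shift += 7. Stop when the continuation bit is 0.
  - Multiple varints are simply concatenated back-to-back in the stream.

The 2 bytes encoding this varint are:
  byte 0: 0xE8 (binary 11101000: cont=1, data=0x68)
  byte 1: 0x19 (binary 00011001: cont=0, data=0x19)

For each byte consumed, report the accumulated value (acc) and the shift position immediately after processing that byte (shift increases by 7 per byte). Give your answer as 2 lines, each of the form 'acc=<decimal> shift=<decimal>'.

Answer: acc=104 shift=7
acc=3304 shift=14

Derivation:
byte 0=0xE8: payload=0x68=104, contrib = 104<<0 = 104; acc -> 104, shift -> 7
byte 1=0x19: payload=0x19=25, contrib = 25<<7 = 3200; acc -> 3304, shift -> 14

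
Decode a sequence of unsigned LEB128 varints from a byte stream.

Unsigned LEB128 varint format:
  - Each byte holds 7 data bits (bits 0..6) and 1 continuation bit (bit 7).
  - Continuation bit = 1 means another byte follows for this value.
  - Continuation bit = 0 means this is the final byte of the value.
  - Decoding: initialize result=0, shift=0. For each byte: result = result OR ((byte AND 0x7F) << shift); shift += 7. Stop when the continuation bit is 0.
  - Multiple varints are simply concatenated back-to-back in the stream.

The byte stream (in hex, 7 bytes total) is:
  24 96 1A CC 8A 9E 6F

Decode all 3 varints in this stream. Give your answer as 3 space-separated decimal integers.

  byte[0]=0x24 cont=0 payload=0x24=36: acc |= 36<<0 -> acc=36 shift=7 [end]
Varint 1: bytes[0:1] = 24 -> value 36 (1 byte(s))
  byte[1]=0x96 cont=1 payload=0x16=22: acc |= 22<<0 -> acc=22 shift=7
  byte[2]=0x1A cont=0 payload=0x1A=26: acc |= 26<<7 -> acc=3350 shift=14 [end]
Varint 2: bytes[1:3] = 96 1A -> value 3350 (2 byte(s))
  byte[3]=0xCC cont=1 payload=0x4C=76: acc |= 76<<0 -> acc=76 shift=7
  byte[4]=0x8A cont=1 payload=0x0A=10: acc |= 10<<7 -> acc=1356 shift=14
  byte[5]=0x9E cont=1 payload=0x1E=30: acc |= 30<<14 -> acc=492876 shift=21
  byte[6]=0x6F cont=0 payload=0x6F=111: acc |= 111<<21 -> acc=233276748 shift=28 [end]
Varint 3: bytes[3:7] = CC 8A 9E 6F -> value 233276748 (4 byte(s))

Answer: 36 3350 233276748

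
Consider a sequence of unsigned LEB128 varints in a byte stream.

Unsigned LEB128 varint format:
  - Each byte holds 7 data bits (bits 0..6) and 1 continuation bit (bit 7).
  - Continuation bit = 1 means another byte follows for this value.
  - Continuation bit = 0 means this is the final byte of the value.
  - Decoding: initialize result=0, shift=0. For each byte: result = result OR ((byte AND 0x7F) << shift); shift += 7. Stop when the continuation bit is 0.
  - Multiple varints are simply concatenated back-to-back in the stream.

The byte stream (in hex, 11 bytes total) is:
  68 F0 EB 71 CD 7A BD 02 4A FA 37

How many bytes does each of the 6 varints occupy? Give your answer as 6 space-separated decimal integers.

Answer: 1 3 2 2 1 2

Derivation:
  byte[0]=0x68 cont=0 payload=0x68=104: acc |= 104<<0 -> acc=104 shift=7 [end]
Varint 1: bytes[0:1] = 68 -> value 104 (1 byte(s))
  byte[1]=0xF0 cont=1 payload=0x70=112: acc |= 112<<0 -> acc=112 shift=7
  byte[2]=0xEB cont=1 payload=0x6B=107: acc |= 107<<7 -> acc=13808 shift=14
  byte[3]=0x71 cont=0 payload=0x71=113: acc |= 113<<14 -> acc=1865200 shift=21 [end]
Varint 2: bytes[1:4] = F0 EB 71 -> value 1865200 (3 byte(s))
  byte[4]=0xCD cont=1 payload=0x4D=77: acc |= 77<<0 -> acc=77 shift=7
  byte[5]=0x7A cont=0 payload=0x7A=122: acc |= 122<<7 -> acc=15693 shift=14 [end]
Varint 3: bytes[4:6] = CD 7A -> value 15693 (2 byte(s))
  byte[6]=0xBD cont=1 payload=0x3D=61: acc |= 61<<0 -> acc=61 shift=7
  byte[7]=0x02 cont=0 payload=0x02=2: acc |= 2<<7 -> acc=317 shift=14 [end]
Varint 4: bytes[6:8] = BD 02 -> value 317 (2 byte(s))
  byte[8]=0x4A cont=0 payload=0x4A=74: acc |= 74<<0 -> acc=74 shift=7 [end]
Varint 5: bytes[8:9] = 4A -> value 74 (1 byte(s))
  byte[9]=0xFA cont=1 payload=0x7A=122: acc |= 122<<0 -> acc=122 shift=7
  byte[10]=0x37 cont=0 payload=0x37=55: acc |= 55<<7 -> acc=7162 shift=14 [end]
Varint 6: bytes[9:11] = FA 37 -> value 7162 (2 byte(s))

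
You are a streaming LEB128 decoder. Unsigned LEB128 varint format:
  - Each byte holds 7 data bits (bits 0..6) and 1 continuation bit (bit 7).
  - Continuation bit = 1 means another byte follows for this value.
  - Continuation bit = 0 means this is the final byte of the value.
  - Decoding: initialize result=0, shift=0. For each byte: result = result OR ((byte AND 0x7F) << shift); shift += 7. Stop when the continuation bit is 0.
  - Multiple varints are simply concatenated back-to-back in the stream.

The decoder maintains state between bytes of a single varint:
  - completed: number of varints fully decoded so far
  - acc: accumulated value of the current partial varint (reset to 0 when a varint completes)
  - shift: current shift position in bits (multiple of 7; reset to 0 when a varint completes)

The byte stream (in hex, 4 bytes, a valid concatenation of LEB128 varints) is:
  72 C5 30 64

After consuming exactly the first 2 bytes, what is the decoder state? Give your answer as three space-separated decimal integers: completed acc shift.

byte[0]=0x72 cont=0 payload=0x72: varint #1 complete (value=114); reset -> completed=1 acc=0 shift=0
byte[1]=0xC5 cont=1 payload=0x45: acc |= 69<<0 -> completed=1 acc=69 shift=7

Answer: 1 69 7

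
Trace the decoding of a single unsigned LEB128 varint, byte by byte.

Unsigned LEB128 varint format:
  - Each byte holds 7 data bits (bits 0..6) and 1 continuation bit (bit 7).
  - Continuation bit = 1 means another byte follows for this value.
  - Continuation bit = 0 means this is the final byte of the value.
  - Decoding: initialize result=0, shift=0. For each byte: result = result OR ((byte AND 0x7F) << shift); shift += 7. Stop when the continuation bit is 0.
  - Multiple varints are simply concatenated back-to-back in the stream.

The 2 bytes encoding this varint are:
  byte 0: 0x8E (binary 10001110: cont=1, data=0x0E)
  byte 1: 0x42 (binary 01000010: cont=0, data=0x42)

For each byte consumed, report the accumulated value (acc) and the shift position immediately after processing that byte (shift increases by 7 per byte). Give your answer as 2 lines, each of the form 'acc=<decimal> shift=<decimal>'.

Answer: acc=14 shift=7
acc=8462 shift=14

Derivation:
byte 0=0x8E: payload=0x0E=14, contrib = 14<<0 = 14; acc -> 14, shift -> 7
byte 1=0x42: payload=0x42=66, contrib = 66<<7 = 8448; acc -> 8462, shift -> 14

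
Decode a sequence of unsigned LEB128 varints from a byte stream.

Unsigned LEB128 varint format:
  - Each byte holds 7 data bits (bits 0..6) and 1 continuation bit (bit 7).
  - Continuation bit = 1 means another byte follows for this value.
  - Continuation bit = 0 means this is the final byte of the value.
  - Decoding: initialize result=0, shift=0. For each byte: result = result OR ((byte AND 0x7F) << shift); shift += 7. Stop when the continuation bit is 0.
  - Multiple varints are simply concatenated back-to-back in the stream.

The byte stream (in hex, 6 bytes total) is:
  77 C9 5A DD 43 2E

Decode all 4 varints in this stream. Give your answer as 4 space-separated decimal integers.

Answer: 119 11593 8669 46

Derivation:
  byte[0]=0x77 cont=0 payload=0x77=119: acc |= 119<<0 -> acc=119 shift=7 [end]
Varint 1: bytes[0:1] = 77 -> value 119 (1 byte(s))
  byte[1]=0xC9 cont=1 payload=0x49=73: acc |= 73<<0 -> acc=73 shift=7
  byte[2]=0x5A cont=0 payload=0x5A=90: acc |= 90<<7 -> acc=11593 shift=14 [end]
Varint 2: bytes[1:3] = C9 5A -> value 11593 (2 byte(s))
  byte[3]=0xDD cont=1 payload=0x5D=93: acc |= 93<<0 -> acc=93 shift=7
  byte[4]=0x43 cont=0 payload=0x43=67: acc |= 67<<7 -> acc=8669 shift=14 [end]
Varint 3: bytes[3:5] = DD 43 -> value 8669 (2 byte(s))
  byte[5]=0x2E cont=0 payload=0x2E=46: acc |= 46<<0 -> acc=46 shift=7 [end]
Varint 4: bytes[5:6] = 2E -> value 46 (1 byte(s))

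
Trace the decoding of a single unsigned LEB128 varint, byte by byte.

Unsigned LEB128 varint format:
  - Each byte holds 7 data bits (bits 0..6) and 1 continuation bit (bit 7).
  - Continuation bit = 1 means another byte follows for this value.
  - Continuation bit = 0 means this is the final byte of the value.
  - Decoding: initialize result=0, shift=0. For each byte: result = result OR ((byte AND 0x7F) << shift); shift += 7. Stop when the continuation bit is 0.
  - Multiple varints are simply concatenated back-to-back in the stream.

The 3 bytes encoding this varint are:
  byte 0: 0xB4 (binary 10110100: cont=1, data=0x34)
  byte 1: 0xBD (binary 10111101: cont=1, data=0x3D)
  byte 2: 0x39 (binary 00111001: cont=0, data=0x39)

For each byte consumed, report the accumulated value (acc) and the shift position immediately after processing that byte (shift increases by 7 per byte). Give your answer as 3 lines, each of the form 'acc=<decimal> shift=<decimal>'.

Answer: acc=52 shift=7
acc=7860 shift=14
acc=941748 shift=21

Derivation:
byte 0=0xB4: payload=0x34=52, contrib = 52<<0 = 52; acc -> 52, shift -> 7
byte 1=0xBD: payload=0x3D=61, contrib = 61<<7 = 7808; acc -> 7860, shift -> 14
byte 2=0x39: payload=0x39=57, contrib = 57<<14 = 933888; acc -> 941748, shift -> 21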